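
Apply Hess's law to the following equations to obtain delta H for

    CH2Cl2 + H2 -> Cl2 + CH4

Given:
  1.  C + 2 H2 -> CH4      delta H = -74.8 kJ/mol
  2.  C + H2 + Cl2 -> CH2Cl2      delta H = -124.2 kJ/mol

eq. 1 as written (CH4 already on the product side): -74.8 kJ/mol
eq. 2 reversed (reverse to put CH2Cl2 on the reactant side): +124.2 kJ/mol
Summing the manipulated equations, delta H = (1)·(-74.8) + (-1)·(-124.2) = 49.4 kJ/mol

delta H = 49.4 kJ/mol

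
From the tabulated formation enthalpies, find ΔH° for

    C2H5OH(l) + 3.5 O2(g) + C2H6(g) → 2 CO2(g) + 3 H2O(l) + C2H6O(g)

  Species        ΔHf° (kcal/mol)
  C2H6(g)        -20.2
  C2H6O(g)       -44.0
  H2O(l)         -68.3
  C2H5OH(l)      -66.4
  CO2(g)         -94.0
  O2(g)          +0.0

ΔH° = -350.3 kcal/mol

Products: 2·(-94.0) + 3·(-68.3) + 1·(-44.0) = -436.9
Reactants: 1·(-66.4) + 7/2·(+0.0) + 1·(-20.2) = -86.6
ΔH° = (-436.9) − (-86.6) = -350.3 kcal/mol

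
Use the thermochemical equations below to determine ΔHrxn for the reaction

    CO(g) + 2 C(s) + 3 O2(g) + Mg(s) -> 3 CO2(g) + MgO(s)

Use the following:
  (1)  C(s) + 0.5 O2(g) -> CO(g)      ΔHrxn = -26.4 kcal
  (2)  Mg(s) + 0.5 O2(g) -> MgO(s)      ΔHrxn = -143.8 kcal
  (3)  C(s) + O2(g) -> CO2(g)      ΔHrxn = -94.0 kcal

ΔHrxn = -399.4 kcal

(1) reversed (CO(g) must end up as a reactant): +26.4 kcal
(2) as written (MgO(s) already on the product side): -143.8 kcal
(3) × 3 (×3 to match 3 CO2(g) in the target): (3)·(-94.0) = -282.0 kcal
ΔHrxn = (-1)·(-26.4) + (1)·(-143.8) + (3)·(-94.0) = -399.4 kcal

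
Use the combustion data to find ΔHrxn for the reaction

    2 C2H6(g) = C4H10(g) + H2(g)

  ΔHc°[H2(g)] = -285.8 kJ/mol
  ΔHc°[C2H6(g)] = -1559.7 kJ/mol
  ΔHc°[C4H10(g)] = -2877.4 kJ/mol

ΔHrxn = 43.8 kJ/mol

With combustion enthalpies, reactants minus products:
= [2·(-1559.7)] − [1·(-2877.4) + 1·(-285.8)]
= 43.8 kJ/mol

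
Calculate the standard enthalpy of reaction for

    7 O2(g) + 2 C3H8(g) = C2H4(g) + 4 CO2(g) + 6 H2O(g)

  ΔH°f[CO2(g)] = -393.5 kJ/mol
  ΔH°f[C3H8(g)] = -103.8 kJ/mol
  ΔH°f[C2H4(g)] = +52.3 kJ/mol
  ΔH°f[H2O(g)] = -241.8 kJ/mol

ΔH°rxn = Σ nΔHf°(products) − Σ nΔHf°(reactants).
Products: 1·(+52.3) + 4·(-393.5) + 6·(-241.8) = -2972.5
Reactants: 7·(+0.0) + 2·(-103.8) = -207.6
ΔH_rxn = (-2972.5) − (-207.6) = -2764.9 kJ/mol

ΔH_rxn = -2764.9 kJ/mol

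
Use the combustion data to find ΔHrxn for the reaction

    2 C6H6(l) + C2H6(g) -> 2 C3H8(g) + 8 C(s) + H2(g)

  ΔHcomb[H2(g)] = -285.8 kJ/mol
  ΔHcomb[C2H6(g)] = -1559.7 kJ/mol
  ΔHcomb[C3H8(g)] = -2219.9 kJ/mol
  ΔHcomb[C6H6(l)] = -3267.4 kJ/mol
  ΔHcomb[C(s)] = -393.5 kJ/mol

With combustion enthalpies, reactants minus products:
= [2·(-3267.4) + 1·(-1559.7)] − [2·(-2219.9) + 8·(-393.5) + 1·(-285.8)]
= -220.9 kJ/mol

ΔHrxn = -220.9 kJ/mol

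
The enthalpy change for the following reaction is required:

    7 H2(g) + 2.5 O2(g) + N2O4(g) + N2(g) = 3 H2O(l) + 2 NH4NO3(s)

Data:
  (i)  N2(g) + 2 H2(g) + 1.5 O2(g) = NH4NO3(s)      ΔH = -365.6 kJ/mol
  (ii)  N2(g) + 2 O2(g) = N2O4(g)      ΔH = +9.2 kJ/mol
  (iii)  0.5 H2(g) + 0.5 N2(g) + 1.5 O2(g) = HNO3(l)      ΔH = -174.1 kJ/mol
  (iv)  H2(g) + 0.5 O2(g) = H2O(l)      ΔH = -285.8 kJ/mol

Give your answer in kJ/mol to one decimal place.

ΔH = -1597.8 kJ/mol

(i) × 2 (×2 to match 2 NH4NO3(s) in the target): (2)·(-365.6) = -731.2 kJ/mol
(ii) reversed (reverse to put N2O4(g) on the reactant side): -9.2 kJ/mol
(iii): not needed (HNO3(l) appears nowhere else).
(iv) × 3 (scale by 3 for the 3 H2O(l)): (3)·(-285.8) = -857.4 kJ/mol
ΔH = (-731.2) + (-9.2) + (-857.4) = -1597.8 kJ/mol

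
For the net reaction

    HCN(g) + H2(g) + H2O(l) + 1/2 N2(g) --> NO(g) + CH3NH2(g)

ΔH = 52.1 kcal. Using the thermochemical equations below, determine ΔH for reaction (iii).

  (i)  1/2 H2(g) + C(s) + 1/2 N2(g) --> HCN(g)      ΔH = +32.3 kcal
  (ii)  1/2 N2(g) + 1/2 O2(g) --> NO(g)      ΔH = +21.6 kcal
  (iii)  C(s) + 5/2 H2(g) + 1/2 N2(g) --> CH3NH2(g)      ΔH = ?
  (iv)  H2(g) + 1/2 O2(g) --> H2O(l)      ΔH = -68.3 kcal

(i) reversed (HCN(g) must end up as a reactant): -32.3 kcal
(ii) as written (NO(g) already on the product side): +21.6 kcal
(iii) as written (CH3NH2(g) already on the product side): contributes x
(iv) reversed (H2O(l) must end up as a reactant): +68.3 kcal
+52.1 = (-32.3) + (+21.6) + (+68.3) + x
x = (+52.1 − (+57.6)) / (1) = -5.5 kcal

ΔH = -5.5 kcal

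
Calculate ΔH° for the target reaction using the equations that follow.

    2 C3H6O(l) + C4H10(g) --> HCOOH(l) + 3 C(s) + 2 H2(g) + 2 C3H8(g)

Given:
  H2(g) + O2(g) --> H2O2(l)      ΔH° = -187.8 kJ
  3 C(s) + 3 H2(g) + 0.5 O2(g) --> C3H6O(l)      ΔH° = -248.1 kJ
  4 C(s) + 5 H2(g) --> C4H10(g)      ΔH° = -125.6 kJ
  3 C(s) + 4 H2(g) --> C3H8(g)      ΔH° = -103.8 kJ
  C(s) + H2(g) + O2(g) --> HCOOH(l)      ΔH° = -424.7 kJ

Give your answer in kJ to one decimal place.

ΔH° = -10.5 kJ

equation 1: not needed.
equation 2 reversed and × 2: (-2)·(-248.1) = +496.2 kJ
equation 3 reversed: +125.6 kJ
equation 4 × 2: (2)·(-103.8) = -207.6 kJ
equation 5 as written: -424.7 kJ
ΔH° = (+496.2) + (+125.6) + (-207.6) + (-424.7) = -10.5 kJ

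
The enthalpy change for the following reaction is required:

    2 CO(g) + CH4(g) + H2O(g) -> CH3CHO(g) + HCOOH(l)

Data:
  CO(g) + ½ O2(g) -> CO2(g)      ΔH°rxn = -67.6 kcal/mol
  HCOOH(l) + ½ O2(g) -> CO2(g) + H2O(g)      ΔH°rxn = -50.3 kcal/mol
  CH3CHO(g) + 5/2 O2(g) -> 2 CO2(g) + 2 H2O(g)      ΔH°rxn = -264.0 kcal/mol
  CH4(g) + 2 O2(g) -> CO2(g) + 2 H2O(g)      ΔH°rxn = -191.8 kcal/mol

ΔH°rxn = -12.7 kcal/mol

equation 1 × 2: (2)·(-67.6) = -135.2 kcal/mol
equation 2 reversed: +50.3 kcal/mol
equation 3 reversed: +264.0 kcal/mol
equation 4 as written: -191.8 kcal/mol
ΔH°rxn = (-135.2) + (+50.3) + (+264.0) + (-191.8) = -12.7 kcal/mol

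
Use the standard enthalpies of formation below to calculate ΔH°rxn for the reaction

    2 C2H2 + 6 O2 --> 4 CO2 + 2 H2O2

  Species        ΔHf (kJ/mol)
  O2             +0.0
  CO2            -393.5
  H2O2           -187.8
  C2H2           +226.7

Products: 4·(-393.5) + 2·(-187.8) = -1949.6
Reactants: 2·(+226.7) + 6·(+0.0) = +453.4
ΔH°rxn = (-1949.6) − (+453.4) = -2403.0 kJ/mol

ΔH°rxn = -2403.0 kJ/mol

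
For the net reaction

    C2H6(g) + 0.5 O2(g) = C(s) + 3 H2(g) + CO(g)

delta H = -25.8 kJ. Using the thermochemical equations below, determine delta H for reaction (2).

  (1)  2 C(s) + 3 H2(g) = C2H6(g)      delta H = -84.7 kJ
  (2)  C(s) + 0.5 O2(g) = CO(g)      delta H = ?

(1) reversed (C2H6(g) must end up as a reactant): +84.7 kJ
(2) as written (CO(g) already on the product side): contributes x
-25.8 = (+84.7) + x
x = (-25.8 − (+84.7)) / (1) = -110.5 kJ

delta H = -110.5 kJ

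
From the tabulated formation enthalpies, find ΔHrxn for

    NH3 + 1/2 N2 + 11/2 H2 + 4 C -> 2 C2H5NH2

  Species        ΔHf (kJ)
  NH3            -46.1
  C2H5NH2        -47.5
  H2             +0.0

ΔHrxn = -48.9 kJ

Products: 2·(-47.5) = -95.0
Reactants: 1·(-46.1) + 1/2·(+0.0) + 11/2·(+0.0) + 4·(+0.0) = -46.1
ΔHrxn = (-95.0) − (-46.1) = -48.9 kJ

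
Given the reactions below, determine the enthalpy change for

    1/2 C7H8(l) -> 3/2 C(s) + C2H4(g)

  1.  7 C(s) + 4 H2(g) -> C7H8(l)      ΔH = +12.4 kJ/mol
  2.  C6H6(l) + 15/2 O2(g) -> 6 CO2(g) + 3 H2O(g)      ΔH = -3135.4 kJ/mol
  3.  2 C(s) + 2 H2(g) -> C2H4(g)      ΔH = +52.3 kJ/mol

ΔH = 46.1 kJ/mol

eq. 1 reversed and × 1/2: (-1/2)·(+12.4) = -6.2 kJ/mol
eq. 2: not needed.
eq. 3 as written: +52.3 kJ/mol
Combining the equations, ΔH = (-1/2)·(+12.4) + (1)·(+52.3) = 46.1 kJ/mol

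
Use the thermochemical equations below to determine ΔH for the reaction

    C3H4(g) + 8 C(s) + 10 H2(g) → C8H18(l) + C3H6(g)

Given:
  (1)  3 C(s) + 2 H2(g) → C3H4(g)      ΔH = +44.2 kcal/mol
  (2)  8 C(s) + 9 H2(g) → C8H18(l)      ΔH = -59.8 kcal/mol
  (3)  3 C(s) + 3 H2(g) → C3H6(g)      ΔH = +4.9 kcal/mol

ΔH = -99.1 kcal/mol

(1) reversed (C3H4(g) must end up as a reactant): -44.2 kcal/mol
(2) as written (C8H18(l) already on the product side): -59.8 kcal/mol
(3) as written (C3H6(g) already on the product side): +4.9 kcal/mol
ΔH = (-44.2) + (-59.8) + (+4.9) = -99.1 kcal/mol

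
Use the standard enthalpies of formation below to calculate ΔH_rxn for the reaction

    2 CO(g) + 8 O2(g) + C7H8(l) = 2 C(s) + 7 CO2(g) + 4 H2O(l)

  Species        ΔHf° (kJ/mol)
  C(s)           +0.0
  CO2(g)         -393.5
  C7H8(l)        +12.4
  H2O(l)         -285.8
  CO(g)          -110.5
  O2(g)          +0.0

ΔH_rxn = -3689.1 kJ/mol

Products: 2·(+0.0) + 7·(-393.5) + 4·(-285.8) = -3897.7
Reactants: 2·(-110.5) + 8·(+0.0) + 1·(+12.4) = -208.6
ΔH_rxn = (-3897.7) − (-208.6) = -3689.1 kJ/mol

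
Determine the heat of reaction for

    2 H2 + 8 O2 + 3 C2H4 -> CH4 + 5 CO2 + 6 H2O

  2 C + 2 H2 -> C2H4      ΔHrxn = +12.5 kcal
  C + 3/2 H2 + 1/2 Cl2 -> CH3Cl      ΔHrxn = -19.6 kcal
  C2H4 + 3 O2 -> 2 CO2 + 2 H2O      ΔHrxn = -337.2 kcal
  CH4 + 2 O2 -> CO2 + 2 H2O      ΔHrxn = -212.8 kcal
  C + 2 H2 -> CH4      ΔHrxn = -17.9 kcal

ΔHrxn = -935.5 kcal

equation 1 reversed: -12.5 kcal
equation 2: not needed.
equation 3 × 2: (2)·(-337.2) = -674.4 kcal
equation 4 as written: -212.8 kcal
equation 5 × 2: (2)·(-17.9) = -35.8 kcal
ΔHrxn = (-1)·(+12.5) + (2)·(-337.2) + (1)·(-212.8) + (2)·(-17.9) = -935.5 kcal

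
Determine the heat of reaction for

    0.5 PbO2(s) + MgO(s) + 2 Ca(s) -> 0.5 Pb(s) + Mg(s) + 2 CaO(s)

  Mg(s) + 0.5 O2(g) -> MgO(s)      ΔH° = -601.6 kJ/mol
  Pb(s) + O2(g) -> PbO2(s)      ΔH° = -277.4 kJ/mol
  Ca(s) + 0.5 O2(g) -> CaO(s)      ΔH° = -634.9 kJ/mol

ΔH° = -529.5 kJ/mol

equation 1 reversed (reverse to put MgO(s) on the reactant side): +601.6 kJ/mol
equation 2 reversed and × 1/2 (PbO2(s) must end up as a reactant; scale by 1/2 for the 1/2 PbO2(s)): (-1/2)·(-277.4) = +138.7 kJ/mol
equation 3 × 2 (×2 to match 2 CaO(s) in the target): (2)·(-634.9) = -1269.8 kJ/mol
By Hess's law, ΔH° = (+601.6) + (+138.7) + (-1269.8) = -529.5 kJ/mol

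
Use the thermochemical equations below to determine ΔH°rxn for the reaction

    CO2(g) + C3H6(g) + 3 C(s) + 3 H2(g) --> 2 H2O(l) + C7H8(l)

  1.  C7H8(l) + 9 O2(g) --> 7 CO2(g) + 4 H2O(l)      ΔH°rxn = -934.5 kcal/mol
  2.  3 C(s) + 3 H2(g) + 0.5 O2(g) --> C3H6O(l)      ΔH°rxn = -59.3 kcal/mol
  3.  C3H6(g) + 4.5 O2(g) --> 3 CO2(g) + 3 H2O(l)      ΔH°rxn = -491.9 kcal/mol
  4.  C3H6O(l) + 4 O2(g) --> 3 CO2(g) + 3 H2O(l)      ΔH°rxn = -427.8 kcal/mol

ΔH°rxn = -44.5 kcal/mol

eq. 1 reversed (reverse to put C7H8(l) on the product side): +934.5 kcal/mol
eq. 2 as written (C(s) already on the reactant side): -59.3 kcal/mol
eq. 3 as written (C3H6(g) already on the reactant side): -491.9 kcal/mol
eq. 4 as written: -427.8 kcal/mol
Summing the manipulated equations, ΔH°rxn = (-1)·(-934.5) + (1)·(-59.3) + (1)·(-491.9) + (1)·(-427.8) = -44.5 kcal/mol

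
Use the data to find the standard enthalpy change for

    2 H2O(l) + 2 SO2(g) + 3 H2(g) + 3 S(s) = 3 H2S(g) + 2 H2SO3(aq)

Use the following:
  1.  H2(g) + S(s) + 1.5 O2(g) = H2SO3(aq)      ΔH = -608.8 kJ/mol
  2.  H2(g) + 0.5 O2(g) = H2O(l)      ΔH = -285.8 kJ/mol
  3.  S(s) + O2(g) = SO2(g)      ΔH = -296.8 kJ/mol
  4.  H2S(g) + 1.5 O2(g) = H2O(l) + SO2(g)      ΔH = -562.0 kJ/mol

eq. 1 × 2: (2)·(-608.8) = -1217.6 kJ/mol
eq. 2 as written: -285.8 kJ/mol
eq. 3 as written: -296.8 kJ/mol
eq. 4 reversed and × 3: (-3)·(-562.0) = +1686.0 kJ/mol
ΔH = (-1217.6) + (-285.8) + (-296.8) + (+1686.0) = -114.2 kJ/mol

ΔH = -114.2 kJ/mol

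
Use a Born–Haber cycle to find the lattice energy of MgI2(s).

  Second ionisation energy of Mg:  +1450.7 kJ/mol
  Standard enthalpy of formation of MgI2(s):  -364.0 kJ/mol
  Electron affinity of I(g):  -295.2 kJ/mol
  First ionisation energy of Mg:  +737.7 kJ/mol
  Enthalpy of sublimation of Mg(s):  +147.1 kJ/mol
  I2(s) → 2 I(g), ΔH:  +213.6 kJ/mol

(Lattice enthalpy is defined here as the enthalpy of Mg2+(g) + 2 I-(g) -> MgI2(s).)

U = -2322.7 kJ/mol

ΔHf° = 1·ΔHsub + 1·(ΣIE) + 1·D(I2) + 2·EA + U
-364.0 = 1·(+147.1) + 1·(+2188.4) + 1·(+213.6) + 2·(-295.2) + U
U = -364.0 − (+1958.7) = -2322.7 kJ/mol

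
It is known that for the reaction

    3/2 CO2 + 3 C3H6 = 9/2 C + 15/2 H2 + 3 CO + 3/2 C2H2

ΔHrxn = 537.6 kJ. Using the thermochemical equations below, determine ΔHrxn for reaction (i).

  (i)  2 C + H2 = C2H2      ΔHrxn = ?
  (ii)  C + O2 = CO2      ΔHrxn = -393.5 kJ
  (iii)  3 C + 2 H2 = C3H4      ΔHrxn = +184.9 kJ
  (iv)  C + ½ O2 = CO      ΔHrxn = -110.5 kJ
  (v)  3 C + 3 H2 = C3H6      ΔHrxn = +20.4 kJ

(i) × 3/2 (×3/2 to match 3/2 C2H2 in the target): contributes 3/2·x
(ii) reversed and × 3/2 (reverse to put CO2 on the reactant side; scale by 3/2 for the 3/2 CO2): (-3/2)·(-393.5) = +590.25 kJ
(iii): not needed (C3H4 appears nowhere else).
(iv) × 3 (×3 to match 3 CO in the target): (3)·(-110.5) = -331.5 kJ
(v) reversed and × 3 (reverse to put C3H6 on the reactant side; scale by 3 for the 3 C3H6): (-3)·(+20.4) = -61.2 kJ
+537.6 = (+590.25) + (-331.5) + (-61.2) + 3/2·x
x = (+537.6 − (+197.55)) / (3/2) = 226.7 kJ

ΔHrxn = 226.7 kJ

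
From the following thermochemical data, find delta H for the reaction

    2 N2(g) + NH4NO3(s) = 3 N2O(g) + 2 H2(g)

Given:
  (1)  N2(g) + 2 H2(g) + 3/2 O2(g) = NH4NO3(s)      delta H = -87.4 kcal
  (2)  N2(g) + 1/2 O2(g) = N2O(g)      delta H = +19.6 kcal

delta H = 146.2 kcal

(1) reversed: +87.4 kcal
(2) × 3: (3)·(+19.6) = +58.8 kcal
Combining the equations, delta H = (+87.4) + (+58.8) = 146.2 kcal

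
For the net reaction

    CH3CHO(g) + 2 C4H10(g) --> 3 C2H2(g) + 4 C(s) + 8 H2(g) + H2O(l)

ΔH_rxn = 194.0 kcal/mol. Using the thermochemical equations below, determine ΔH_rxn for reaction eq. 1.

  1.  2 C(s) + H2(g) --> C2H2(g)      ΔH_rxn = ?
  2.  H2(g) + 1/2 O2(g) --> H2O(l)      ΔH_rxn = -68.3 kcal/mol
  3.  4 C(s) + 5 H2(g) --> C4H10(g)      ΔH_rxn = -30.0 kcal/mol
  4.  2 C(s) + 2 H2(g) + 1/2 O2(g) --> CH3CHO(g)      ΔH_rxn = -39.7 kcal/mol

eq. 1 × 3 (×3 to match 3 C2H2(g) in the target): contributes 3·x
eq. 2 as written (H2O(l) already on the product side): -68.3 kcal/mol
eq. 3 reversed and × 2 (reverse to put C4H10(g) on the reactant side; scale by 2 for the 2 C4H10(g)): (-2)·(-30.0) = +60.0 kcal/mol
eq. 4 reversed (CH3CHO(g) must end up as a reactant): +39.7 kcal/mol
+194.0 = (-68.3) + (+60.0) + (+39.7) + 3·x
x = (+194.0 − (+31.4)) / (3) = 54.2 kcal/mol

ΔH_rxn = 54.2 kcal/mol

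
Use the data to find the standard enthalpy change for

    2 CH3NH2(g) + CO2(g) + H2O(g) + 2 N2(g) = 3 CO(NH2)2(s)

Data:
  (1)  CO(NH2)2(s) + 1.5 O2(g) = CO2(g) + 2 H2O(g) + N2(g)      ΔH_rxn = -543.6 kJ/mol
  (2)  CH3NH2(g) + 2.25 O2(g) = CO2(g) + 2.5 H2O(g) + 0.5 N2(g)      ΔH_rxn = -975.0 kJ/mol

ΔH_rxn = -319.2 kJ/mol

(1) reversed and × 3: (-3)·(-543.6) = +1630.8 kJ/mol
(2) × 2: (2)·(-975.0) = -1950.0 kJ/mol
ΔH_rxn = (-3)·(-543.6) + (2)·(-975.0) = -319.2 kJ/mol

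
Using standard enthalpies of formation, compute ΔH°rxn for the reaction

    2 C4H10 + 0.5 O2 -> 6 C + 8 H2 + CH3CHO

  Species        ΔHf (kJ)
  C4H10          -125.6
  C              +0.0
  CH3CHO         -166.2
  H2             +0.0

Products: 6·(+0.0) + 8·(+0.0) + 1·(-166.2) = -166.2
Reactants: 2·(-125.6) + 1/2·(+0.0) = -251.2
ΔH°rxn = (-166.2) − (-251.2) = 85.0 kJ

ΔH°rxn = 85.0 kJ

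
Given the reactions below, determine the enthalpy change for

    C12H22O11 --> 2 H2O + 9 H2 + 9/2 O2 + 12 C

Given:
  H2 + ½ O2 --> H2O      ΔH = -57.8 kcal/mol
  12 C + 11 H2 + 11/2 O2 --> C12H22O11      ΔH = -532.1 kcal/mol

equation 1 × 2 (×2 to match 2 H2O in the target): (2)·(-57.8) = -115.6 kcal/mol
equation 2 reversed (reverse to put C12H22O11 on the reactant side): +532.1 kcal/mol
ΔH = (-115.6) + (+532.1) = 416.5 kcal/mol

ΔH = 416.5 kcal/mol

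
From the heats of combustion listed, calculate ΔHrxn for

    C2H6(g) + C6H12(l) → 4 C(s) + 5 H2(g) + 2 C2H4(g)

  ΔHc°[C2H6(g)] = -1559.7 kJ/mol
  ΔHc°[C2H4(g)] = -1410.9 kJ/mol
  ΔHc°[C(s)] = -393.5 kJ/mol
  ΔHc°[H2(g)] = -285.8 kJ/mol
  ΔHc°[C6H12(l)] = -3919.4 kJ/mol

ΔHrxn = 345.7 kJ/mol

With combustion enthalpies, reactants minus products:
= [1·(-1559.7) + 1·(-3919.4)] − [4·(-393.5) + 5·(-285.8) + 2·(-1410.9)]
= 345.7 kJ/mol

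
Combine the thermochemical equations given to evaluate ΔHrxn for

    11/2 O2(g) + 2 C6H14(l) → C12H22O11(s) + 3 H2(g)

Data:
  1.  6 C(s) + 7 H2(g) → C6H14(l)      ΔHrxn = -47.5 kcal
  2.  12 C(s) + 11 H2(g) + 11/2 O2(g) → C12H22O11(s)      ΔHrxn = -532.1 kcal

eq. 1 reversed and × 2: (-2)·(-47.5) = +95.0 kcal
eq. 2 as written: -532.1 kcal
By Hess's law, ΔHrxn = (+95.0) + (-532.1) = -437.1 kcal

ΔHrxn = -437.1 kcal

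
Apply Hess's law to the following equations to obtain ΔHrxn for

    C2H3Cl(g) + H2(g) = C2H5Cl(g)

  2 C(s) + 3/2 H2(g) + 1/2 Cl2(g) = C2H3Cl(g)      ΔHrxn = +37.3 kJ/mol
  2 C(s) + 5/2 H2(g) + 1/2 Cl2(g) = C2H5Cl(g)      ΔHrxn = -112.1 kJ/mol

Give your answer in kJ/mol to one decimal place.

ΔHrxn = -149.4 kJ/mol

equation 1 reversed: -37.3 kJ/mol
equation 2 as written: -112.1 kJ/mol
Summing the manipulated equations, ΔHrxn = (-1)·(+37.3) + (1)·(-112.1) = -149.4 kJ/mol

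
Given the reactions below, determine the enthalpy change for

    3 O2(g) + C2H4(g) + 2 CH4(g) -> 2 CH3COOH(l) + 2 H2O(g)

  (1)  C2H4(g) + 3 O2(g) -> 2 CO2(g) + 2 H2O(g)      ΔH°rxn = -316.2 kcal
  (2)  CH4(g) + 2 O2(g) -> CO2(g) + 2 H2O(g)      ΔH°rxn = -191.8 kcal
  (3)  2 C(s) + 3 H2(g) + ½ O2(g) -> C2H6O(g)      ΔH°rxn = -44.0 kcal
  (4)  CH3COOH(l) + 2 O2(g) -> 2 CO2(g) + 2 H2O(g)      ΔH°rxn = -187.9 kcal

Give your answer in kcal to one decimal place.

(1) as written: -316.2 kcal
(2) × 2: (2)·(-191.8) = -383.6 kcal
(3): not needed.
(4) reversed and × 2: (-2)·(-187.9) = +375.8 kcal
Since enthalpy is a state function, ΔH°rxn = (-316.2) + (-383.6) + (+375.8) = -324.0 kcal

ΔH°rxn = -324.0 kcal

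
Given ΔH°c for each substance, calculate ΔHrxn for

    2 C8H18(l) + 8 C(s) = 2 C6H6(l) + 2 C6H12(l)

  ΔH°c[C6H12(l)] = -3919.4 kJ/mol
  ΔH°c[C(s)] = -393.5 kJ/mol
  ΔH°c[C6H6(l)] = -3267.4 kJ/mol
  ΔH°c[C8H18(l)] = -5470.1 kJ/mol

With combustion enthalpies, reactants minus products:
= [2·(-5470.1) + 8·(-393.5)] − [2·(-3267.4) + 2·(-3919.4)]
= 285.4 kJ/mol

ΔHrxn = 285.4 kJ/mol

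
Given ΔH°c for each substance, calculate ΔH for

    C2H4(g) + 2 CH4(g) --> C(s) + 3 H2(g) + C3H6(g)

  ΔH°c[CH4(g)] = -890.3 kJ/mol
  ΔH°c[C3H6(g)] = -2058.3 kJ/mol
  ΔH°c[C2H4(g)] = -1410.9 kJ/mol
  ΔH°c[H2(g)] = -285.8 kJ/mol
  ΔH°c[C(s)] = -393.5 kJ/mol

ΔH = 117.7 kJ/mol

With combustion enthalpies, reactants minus products:
= [1·(-1410.9) + 2·(-890.3)] − [1·(-393.5) + 3·(-285.8) + 1·(-2058.3)]
= 117.7 kJ/mol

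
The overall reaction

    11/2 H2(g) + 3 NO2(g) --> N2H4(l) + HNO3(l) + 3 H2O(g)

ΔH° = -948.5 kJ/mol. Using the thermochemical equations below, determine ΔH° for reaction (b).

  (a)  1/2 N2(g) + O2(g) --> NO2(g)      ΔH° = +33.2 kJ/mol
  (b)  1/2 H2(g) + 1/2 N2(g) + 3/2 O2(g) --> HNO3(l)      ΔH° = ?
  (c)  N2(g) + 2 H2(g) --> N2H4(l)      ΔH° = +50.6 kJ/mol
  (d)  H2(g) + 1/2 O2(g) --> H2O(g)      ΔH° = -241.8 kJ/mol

ΔH° = -174.1 kJ/mol

(a) reversed and × 3 (NO2(g) must end up as a reactant; ×3 to match 3 NO2(g) in the target): (-3)·(+33.2) = -99.6 kJ/mol
(b) as written (HNO3(l) already on the product side): contributes x
(c) as written (N2H4(l) already on the product side): +50.6 kJ/mol
(d) × 3 (×3 to match 3 H2O(g) in the target): (3)·(-241.8) = -725.4 kJ/mol
-948.5 = (-99.6) + (+50.6) + (-725.4) + x
x = (-948.5 − (-774.4)) / (1) = -174.1 kJ/mol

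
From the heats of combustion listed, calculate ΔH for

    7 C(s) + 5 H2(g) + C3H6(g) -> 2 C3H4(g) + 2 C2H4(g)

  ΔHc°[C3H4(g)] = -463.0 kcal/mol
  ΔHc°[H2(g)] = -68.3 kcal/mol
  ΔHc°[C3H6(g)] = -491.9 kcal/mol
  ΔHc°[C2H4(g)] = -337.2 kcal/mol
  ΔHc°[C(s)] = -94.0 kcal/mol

With combustion enthalpies, reactants minus products:
= [7·(-94.0) + 5·(-68.3) + 1·(-491.9)] − [2·(-463.0) + 2·(-337.2)]
= 109.0 kcal/mol

ΔH = 109.0 kcal/mol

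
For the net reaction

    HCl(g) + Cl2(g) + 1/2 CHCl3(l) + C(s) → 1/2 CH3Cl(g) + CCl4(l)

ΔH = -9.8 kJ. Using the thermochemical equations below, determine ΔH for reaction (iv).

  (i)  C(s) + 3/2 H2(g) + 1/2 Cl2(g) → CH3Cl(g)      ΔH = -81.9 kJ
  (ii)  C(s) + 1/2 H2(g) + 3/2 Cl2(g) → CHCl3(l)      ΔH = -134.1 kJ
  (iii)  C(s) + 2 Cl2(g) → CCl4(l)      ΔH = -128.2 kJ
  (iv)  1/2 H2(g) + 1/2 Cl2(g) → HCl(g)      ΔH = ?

(i) × 1/2 (scale by 1/2 for the 1/2 CH3Cl(g)): (1/2)·(-81.9) = -40.95 kJ
(ii) reversed and × 1/2 (CHCl3(l) must end up as a reactant; scale by 1/2 for the 1/2 CHCl3(l)): (-1/2)·(-134.1) = +67.05 kJ
(iii) as written (CCl4(l) already on the product side): -128.2 kJ
(iv) reversed (HCl(g) must end up as a reactant): contributes −x
-9.8 = (-40.95) + (+67.05) + (-128.2) − x
x = (-9.8 − (-102.1)) / (-1) = -92.3 kJ

ΔH = -92.3 kJ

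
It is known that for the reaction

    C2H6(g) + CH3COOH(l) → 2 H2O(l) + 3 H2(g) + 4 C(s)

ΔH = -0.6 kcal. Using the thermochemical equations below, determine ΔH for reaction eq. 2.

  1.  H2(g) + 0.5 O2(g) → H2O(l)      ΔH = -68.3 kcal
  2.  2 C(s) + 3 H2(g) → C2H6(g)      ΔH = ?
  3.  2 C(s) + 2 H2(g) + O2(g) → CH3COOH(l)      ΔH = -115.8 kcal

eq. 1 × 2: (2)·(-68.3) = -136.6 kcal
eq. 2 reversed: contributes −x
eq. 3 reversed: +115.8 kcal
-0.6 = (-136.6) + (+115.8) − x
x = (-0.6 − (-20.8)) / (-1) = -20.2 kcal

ΔH = -20.2 kcal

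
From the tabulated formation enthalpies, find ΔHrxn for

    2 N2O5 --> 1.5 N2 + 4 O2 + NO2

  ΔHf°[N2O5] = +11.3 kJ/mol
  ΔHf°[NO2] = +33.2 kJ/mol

Products: 3/2·(+0.0) + 4·(+0.0) + 1·(+33.2) = +33.2
Reactants: 2·(+11.3) = +22.6
ΔHrxn = (+33.2) − (+22.6) = 10.6 kJ/mol

ΔHrxn = 10.6 kJ/mol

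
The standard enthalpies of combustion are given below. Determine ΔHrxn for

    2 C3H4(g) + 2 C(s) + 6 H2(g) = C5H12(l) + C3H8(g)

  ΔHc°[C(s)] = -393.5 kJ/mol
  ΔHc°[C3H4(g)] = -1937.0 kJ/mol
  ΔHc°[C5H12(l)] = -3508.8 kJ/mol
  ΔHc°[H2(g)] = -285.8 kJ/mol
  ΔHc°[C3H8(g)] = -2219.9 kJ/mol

Using ΔH = Σ nΔHc°(reactants) − Σ nΔHc°(products):
= [2·(-1937.0) + 2·(-393.5) + 6·(-285.8)] − [1·(-3508.8) + 1·(-2219.9)]
= -647.1 kJ/mol

ΔHrxn = -647.1 kJ/mol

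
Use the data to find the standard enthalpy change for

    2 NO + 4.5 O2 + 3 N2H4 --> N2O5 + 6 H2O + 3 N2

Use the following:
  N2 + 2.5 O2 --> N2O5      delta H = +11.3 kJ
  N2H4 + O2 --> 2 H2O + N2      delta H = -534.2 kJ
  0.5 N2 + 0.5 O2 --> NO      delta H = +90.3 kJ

delta H = -1771.9 kJ

equation 1 as written: +11.3 kJ
equation 2 × 3: (3)·(-534.2) = -1602.6 kJ
equation 3 reversed and × 2: (-2)·(+90.3) = -180.6 kJ
By Hess's law, delta H = (1)·(+11.3) + (3)·(-534.2) + (-2)·(+90.3) = -1771.9 kJ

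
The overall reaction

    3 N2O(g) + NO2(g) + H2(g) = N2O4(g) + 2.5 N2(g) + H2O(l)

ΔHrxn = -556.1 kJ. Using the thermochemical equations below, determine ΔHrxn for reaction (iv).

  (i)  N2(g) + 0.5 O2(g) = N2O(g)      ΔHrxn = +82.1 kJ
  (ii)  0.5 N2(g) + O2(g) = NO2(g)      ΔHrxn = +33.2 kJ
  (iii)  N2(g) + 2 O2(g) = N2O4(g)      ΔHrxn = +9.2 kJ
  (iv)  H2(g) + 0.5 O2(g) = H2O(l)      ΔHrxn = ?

ΔHrxn = -285.8 kJ

(i) reversed and × 3 (reverse to put N2O(g) on the reactant side; scale by 3 for the 3 N2O(g)): (-3)·(+82.1) = -246.3 kJ
(ii) reversed (reverse to put NO2(g) on the reactant side): -33.2 kJ
(iii) as written (N2O4(g) already on the product side): +9.2 kJ
(iv) as written (H2O(l) already on the product side): contributes x
-556.1 = (-246.3) + (-33.2) + (+9.2) + x
x = (-556.1 − (-270.3)) / (1) = -285.8 kJ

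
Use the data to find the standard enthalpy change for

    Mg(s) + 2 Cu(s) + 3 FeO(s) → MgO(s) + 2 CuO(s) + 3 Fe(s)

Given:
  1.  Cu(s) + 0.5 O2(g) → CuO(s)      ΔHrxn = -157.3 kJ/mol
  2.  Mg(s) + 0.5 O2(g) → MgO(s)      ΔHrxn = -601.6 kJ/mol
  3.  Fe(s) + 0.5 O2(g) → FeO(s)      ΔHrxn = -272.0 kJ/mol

ΔHrxn = -100.2 kJ/mol

eq. 1 × 2 (×2 to match 2 CuO(s) in the target): (2)·(-157.3) = -314.6 kJ/mol
eq. 2 as written (MgO(s) already on the product side): -601.6 kJ/mol
eq. 3 reversed and × 3 (FeO(s) must end up as a reactant; ×3 to match 3 FeO(s) in the target): (-3)·(-272.0) = +816.0 kJ/mol
ΔHrxn = (2)·(-157.3) + (1)·(-601.6) + (-3)·(-272.0) = -100.2 kJ/mol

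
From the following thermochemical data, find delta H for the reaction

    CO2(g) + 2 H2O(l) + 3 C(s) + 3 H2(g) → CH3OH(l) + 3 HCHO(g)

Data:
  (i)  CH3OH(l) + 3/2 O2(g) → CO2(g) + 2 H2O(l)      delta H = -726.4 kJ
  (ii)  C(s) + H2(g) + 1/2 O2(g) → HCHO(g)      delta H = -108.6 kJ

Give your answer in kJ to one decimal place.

delta H = 400.6 kJ

(i) reversed (CH3OH(l) must end up as a product): +726.4 kJ
(ii) × 3 (scale by 3 for the 3 HCHO(g)): (3)·(-108.6) = -325.8 kJ
delta H = (-1)·(-726.4) + (3)·(-108.6) = 400.6 kJ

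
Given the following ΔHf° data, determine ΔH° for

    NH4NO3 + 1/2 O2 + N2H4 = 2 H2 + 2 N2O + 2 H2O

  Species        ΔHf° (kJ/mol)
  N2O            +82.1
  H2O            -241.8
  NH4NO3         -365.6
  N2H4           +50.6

ΔH° = -4.4 kJ/mol

Products: 2·(+0.0) + 2·(+82.1) + 2·(-241.8) = -319.4
Reactants: 1·(-365.6) + 1/2·(+0.0) + 1·(+50.6) = -315.0
ΔH° = (-319.4) − (-315.0) = -4.4 kJ/mol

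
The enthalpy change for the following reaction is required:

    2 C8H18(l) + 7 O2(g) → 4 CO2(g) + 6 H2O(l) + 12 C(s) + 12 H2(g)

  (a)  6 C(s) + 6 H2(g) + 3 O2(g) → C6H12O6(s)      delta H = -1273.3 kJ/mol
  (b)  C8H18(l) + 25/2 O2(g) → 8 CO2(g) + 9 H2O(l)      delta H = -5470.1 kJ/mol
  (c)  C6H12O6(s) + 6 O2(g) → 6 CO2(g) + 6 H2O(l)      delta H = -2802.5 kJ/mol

(a) reversed and × 2 (reverse to put C(s) on the product side; ×2 to match 12 C(s) in the target): (-2)·(-1273.3) = +2546.6 kJ/mol
(b) × 2 (scale by 2 for the 2 C8H18(l)): (2)·(-5470.1) = -10940.2 kJ/mol
(c) reversed and × 2: (-2)·(-2802.5) = +5605.0 kJ/mol
Summing the manipulated equations, delta H = (-2)·(-1273.3) + (2)·(-5470.1) + (-2)·(-2802.5) = -2788.6 kJ/mol

delta H = -2788.6 kJ/mol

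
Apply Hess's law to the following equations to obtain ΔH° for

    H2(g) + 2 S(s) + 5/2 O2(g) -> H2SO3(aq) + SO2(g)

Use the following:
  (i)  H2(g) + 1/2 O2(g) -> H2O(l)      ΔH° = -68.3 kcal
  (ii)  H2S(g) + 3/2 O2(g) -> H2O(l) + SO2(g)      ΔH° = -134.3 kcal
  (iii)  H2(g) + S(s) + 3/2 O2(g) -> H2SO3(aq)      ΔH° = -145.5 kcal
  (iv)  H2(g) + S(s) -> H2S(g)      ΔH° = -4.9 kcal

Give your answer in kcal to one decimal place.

ΔH° = -216.4 kcal

(i) reversed: +68.3 kcal
(ii) as written (SO2(g) already on the product side): -134.3 kcal
(iii) as written (H2SO3(aq) already on the product side): -145.5 kcal
(iv) as written: -4.9 kcal
ΔH° = (+68.3) + (-134.3) + (-145.5) + (-4.9) = -216.4 kcal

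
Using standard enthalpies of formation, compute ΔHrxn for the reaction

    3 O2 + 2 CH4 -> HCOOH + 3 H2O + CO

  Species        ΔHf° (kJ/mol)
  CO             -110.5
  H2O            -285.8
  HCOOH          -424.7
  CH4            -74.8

ΔH°rxn = Σ nΔHf°(products) − Σ nΔHf°(reactants).
Products: 1·(-424.7) + 3·(-285.8) + 1·(-110.5) = -1392.6
Reactants: 3·(+0.0) + 2·(-74.8) = -149.6
ΔHrxn = (-1392.6) − (-149.6) = -1243.0 kJ/mol

ΔHrxn = -1243.0 kJ/mol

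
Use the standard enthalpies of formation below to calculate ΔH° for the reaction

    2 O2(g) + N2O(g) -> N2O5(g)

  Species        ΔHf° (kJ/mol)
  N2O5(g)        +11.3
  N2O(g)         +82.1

Products: 1·(+11.3) = +11.3
Reactants: 2·(+0.0) + 1·(+82.1) = +82.1
ΔH° = (+11.3) − (+82.1) = -70.8 kJ/mol

ΔH° = -70.8 kJ/mol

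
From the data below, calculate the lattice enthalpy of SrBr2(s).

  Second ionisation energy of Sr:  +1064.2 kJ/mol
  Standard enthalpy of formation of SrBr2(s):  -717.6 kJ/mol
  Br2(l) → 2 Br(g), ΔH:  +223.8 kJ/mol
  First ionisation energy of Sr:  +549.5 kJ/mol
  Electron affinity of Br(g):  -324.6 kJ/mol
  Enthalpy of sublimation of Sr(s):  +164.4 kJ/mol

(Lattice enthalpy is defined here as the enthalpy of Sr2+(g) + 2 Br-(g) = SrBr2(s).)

U = -2070.3 kJ/mol

ΔHf° = 1·ΔHsub + 1·(ΣIE) + 1·D(Br2) + 2·EA + U
-717.6 = 1·(+164.4) + 1·(+1613.7) + 1·(+223.8) + 2·(-324.6) + U
U = -717.6 − (+1352.7) = -2070.3 kJ/mol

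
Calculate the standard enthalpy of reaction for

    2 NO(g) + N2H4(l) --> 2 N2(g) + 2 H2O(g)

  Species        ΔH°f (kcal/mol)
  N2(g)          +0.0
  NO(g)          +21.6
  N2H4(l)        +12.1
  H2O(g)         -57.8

ΔH° = -170.9 kcal/mol

Products: 2·(+0.0) + 2·(-57.8) = -115.6
Reactants: 2·(+21.6) + 1·(+12.1) = +55.3
ΔH° = (-115.6) − (+55.3) = -170.9 kcal/mol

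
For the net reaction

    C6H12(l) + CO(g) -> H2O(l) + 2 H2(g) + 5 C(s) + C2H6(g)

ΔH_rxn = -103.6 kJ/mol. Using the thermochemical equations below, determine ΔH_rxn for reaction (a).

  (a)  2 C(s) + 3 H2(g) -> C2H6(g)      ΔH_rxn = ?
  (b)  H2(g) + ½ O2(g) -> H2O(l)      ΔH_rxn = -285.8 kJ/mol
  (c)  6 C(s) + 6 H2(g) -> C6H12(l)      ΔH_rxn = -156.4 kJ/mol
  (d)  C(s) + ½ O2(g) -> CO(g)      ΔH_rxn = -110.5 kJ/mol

(a) as written (C2H6(g) already on the product side): contributes x
(b) as written (H2O(l) already on the product side): -285.8 kJ/mol
(c) reversed (reverse to put C6H12(l) on the reactant side): +156.4 kJ/mol
(d) reversed (reverse to put CO(g) on the reactant side): +110.5 kJ/mol
-103.6 = (-285.8) + (+156.4) + (+110.5) + x
x = (-103.6 − (-18.9)) / (1) = -84.7 kJ/mol

ΔH_rxn = -84.7 kJ/mol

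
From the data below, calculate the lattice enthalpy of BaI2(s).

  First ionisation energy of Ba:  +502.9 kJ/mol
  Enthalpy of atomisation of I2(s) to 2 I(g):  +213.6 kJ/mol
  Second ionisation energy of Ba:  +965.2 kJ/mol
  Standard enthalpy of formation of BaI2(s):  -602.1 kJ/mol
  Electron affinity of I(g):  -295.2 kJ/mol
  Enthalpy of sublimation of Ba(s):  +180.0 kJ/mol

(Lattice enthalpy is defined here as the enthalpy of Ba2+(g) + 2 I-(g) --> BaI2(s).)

U = -1873.4 kJ/mol

ΔHf° = 1·ΔHsub + 1·(ΣIE) + 1·D(I2) + 2·EA + U
-602.1 = 1·(+180.0) + 1·(+1468.1) + 1·(+213.6) + 2·(-295.2) + U
U = -602.1 − (+1271.3) = -1873.4 kJ/mol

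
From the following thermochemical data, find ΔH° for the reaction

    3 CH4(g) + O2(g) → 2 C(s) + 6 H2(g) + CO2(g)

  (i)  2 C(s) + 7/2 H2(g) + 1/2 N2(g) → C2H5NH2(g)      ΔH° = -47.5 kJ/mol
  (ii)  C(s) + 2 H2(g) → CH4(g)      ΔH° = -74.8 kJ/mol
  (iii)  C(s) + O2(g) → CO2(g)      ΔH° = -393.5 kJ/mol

(i): not needed (N2(g) appears nowhere else).
(ii) reversed and × 3 (reverse to put CH4(g) on the reactant side; ×3 to match 3 CH4(g) in the target): (-3)·(-74.8) = +224.4 kJ/mol
(iii) as written (CO2(g) already on the product side): -393.5 kJ/mol
Combining the equations, ΔH° = (+224.4) + (-393.5) = -169.1 kJ/mol

ΔH° = -169.1 kJ/mol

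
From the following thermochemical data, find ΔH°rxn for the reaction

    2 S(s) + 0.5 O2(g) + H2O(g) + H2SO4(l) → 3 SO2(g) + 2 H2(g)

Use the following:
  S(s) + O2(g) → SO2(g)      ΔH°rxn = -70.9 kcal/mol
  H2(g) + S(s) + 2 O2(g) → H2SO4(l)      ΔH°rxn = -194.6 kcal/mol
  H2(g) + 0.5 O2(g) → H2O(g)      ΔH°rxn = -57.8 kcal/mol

ΔH°rxn = 39.7 kcal/mol

equation 1 × 3 (×3 to match 3 SO2(g) in the target): (3)·(-70.9) = -212.7 kcal/mol
equation 2 reversed (reverse to put H2SO4(l) on the reactant side): +194.6 kcal/mol
equation 3 reversed (reverse to put H2O(g) on the reactant side): +57.8 kcal/mol
ΔH°rxn = (3)·(-70.9) + (-1)·(-194.6) + (-1)·(-57.8) = 39.7 kcal/mol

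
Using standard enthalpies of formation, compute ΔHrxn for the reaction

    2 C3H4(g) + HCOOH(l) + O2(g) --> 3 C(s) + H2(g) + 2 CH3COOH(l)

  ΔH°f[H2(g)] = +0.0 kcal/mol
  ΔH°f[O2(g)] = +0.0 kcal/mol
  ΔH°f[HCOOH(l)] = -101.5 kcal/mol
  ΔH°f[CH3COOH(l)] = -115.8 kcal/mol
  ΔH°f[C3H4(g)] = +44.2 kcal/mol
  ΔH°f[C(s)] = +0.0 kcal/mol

ΔHrxn = -218.5 kcal/mol

ΔH°rxn = Σ nΔHf°(products) − Σ nΔHf°(reactants).
Products: 3·(+0.0) + 1·(+0.0) + 2·(-115.8) = -231.6
Reactants: 2·(+44.2) + 1·(-101.5) + 1·(+0.0) = -13.1
ΔHrxn = (-231.6) − (-13.1) = -218.5 kcal/mol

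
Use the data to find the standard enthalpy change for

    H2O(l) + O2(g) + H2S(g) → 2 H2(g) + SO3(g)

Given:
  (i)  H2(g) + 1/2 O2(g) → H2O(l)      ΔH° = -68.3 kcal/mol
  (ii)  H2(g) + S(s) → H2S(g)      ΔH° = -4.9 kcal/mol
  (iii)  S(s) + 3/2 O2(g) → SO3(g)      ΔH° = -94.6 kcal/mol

(i) reversed (reverse to put H2O(l) on the reactant side): +68.3 kcal/mol
(ii) reversed (H2S(g) must end up as a reactant): +4.9 kcal/mol
(iii) as written (SO3(g) already on the product side): -94.6 kcal/mol
ΔH° = (+68.3) + (+4.9) + (-94.6) = -21.4 kcal/mol

ΔH° = -21.4 kcal/mol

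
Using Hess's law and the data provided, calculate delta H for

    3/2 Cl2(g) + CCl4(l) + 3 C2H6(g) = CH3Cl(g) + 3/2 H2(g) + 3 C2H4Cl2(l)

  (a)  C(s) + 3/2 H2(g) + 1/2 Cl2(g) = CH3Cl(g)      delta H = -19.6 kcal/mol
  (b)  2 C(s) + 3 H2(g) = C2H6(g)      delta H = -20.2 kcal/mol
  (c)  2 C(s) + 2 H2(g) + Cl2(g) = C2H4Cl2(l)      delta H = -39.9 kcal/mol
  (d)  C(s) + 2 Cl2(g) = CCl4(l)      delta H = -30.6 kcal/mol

(a) as written: -19.6 kcal/mol
(b) reversed and × 3: (-3)·(-20.2) = +60.6 kcal/mol
(c) × 3: (3)·(-39.9) = -119.7 kcal/mol
(d) reversed: +30.6 kcal/mol
By Hess's law, delta H = (1)·(-19.6) + (-3)·(-20.2) + (3)·(-39.9) + (-1)·(-30.6) = -48.1 kcal/mol

delta H = -48.1 kcal/mol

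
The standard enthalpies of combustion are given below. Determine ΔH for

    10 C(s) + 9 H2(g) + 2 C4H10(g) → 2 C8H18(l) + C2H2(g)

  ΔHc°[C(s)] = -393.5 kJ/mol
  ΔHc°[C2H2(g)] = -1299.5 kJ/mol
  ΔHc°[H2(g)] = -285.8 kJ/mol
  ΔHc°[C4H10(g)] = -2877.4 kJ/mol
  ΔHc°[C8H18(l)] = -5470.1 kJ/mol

With combustion enthalpies, reactants minus products:
= [10·(-393.5) + 9·(-285.8) + 2·(-2877.4)] − [2·(-5470.1) + 1·(-1299.5)]
= -22.3 kJ/mol

ΔH = -22.3 kJ/mol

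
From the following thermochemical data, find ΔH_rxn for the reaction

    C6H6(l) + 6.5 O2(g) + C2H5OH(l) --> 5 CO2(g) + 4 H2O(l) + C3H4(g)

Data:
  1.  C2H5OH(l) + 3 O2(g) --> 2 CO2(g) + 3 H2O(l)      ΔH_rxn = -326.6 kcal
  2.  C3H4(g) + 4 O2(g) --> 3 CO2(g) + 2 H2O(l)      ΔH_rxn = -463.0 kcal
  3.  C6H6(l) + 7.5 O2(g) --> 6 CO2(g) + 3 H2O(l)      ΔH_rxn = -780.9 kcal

eq. 1 as written: -326.6 kcal
eq. 2 reversed: +463.0 kcal
eq. 3 as written: -780.9 kcal
ΔH_rxn = (-326.6) + (+463.0) + (-780.9) = -644.5 kcal

ΔH_rxn = -644.5 kcal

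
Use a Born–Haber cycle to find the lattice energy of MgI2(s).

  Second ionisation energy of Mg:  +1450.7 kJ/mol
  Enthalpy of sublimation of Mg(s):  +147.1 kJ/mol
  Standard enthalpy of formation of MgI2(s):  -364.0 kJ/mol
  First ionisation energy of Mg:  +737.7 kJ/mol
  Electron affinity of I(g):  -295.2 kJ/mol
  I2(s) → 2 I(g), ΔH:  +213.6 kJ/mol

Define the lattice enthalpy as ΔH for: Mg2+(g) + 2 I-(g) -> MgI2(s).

ΔHf° = 1·ΔHsub + 1·(ΣIE) + 1·D(I2) + 2·EA + U
-364.0 = 1·(+147.1) + 1·(+2188.4) + 1·(+213.6) + 2·(-295.2) + U
U = -364.0 − (+1958.7) = -2322.7 kJ/mol

U = -2322.7 kJ/mol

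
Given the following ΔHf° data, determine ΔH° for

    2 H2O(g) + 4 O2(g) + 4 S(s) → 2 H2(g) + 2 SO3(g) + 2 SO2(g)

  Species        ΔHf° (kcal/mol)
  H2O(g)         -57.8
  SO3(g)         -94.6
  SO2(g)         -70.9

ΔH° = -215.4 kcal/mol

Products: 2·(+0.0) + 2·(-94.6) + 2·(-70.9) = -331.0
Reactants: 2·(-57.8) + 4·(+0.0) + 4·(+0.0) = -115.6
ΔH° = (-331.0) − (-115.6) = -215.4 kcal/mol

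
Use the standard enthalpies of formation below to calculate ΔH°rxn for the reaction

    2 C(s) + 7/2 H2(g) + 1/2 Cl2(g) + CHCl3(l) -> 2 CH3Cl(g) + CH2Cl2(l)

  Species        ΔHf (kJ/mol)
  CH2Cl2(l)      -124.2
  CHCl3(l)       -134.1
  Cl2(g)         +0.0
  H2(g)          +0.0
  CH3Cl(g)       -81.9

ΔH°rxn = Σ nΔHf°(products) − Σ nΔHf°(reactants).
Products: 2·(-81.9) + 1·(-124.2) = -288.0
Reactants: 2·(+0.0) + 7/2·(+0.0) + 1/2·(+0.0) + 1·(-134.1) = -134.1
ΔH°rxn = (-288.0) − (-134.1) = -153.9 kJ/mol

ΔH°rxn = -153.9 kJ/mol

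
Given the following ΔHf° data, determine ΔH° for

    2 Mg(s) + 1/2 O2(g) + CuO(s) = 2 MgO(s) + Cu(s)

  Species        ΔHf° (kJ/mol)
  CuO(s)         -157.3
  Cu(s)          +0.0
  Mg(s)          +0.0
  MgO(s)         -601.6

Products: 2·(-601.6) + 1·(+0.0) = -1203.2
Reactants: 2·(+0.0) + 1/2·(+0.0) + 1·(-157.3) = -157.3
ΔH° = (-1203.2) − (-157.3) = -1045.9 kJ/mol

ΔH° = -1045.9 kJ/mol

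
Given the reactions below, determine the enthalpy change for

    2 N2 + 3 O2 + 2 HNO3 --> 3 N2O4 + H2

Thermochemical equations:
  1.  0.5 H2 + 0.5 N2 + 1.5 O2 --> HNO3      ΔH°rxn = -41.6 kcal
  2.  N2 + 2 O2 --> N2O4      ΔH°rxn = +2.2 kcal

eq. 1 reversed and × 2: (-2)·(-41.6) = +83.2 kcal
eq. 2 × 3: (3)·(+2.2) = +6.6 kcal
ΔH°rxn = (-2)·(-41.6) + (3)·(+2.2) = 89.8 kcal

ΔH°rxn = 89.8 kcal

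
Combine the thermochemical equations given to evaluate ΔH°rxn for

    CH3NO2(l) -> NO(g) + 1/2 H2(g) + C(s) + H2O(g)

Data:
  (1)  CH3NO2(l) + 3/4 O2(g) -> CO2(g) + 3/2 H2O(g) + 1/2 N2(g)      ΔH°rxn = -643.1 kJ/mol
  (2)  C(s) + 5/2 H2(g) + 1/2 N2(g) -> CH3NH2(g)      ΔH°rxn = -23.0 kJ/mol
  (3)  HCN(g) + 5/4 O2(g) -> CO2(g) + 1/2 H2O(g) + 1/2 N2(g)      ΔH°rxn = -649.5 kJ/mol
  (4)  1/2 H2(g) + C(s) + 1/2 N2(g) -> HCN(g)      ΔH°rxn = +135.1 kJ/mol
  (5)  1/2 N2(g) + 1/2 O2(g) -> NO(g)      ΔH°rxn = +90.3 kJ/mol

ΔH°rxn = -38.4 kJ/mol

(1) as written: -643.1 kJ/mol
(2): not needed.
(3) reversed: +649.5 kJ/mol
(4) reversed: -135.1 kJ/mol
(5) as written: +90.3 kJ/mol
ΔH°rxn = (-643.1) + (+649.5) + (-135.1) + (+90.3) = -38.4 kJ/mol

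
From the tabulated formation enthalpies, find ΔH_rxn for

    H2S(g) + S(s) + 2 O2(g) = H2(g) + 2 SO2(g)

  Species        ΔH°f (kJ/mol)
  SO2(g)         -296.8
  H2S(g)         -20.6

Products: 1·(+0.0) + 2·(-296.8) = -593.6
Reactants: 1·(-20.6) + 1·(+0.0) + 2·(+0.0) = -20.6
ΔH_rxn = (-593.6) − (-20.6) = -573.0 kJ/mol

ΔH_rxn = -573.0 kJ/mol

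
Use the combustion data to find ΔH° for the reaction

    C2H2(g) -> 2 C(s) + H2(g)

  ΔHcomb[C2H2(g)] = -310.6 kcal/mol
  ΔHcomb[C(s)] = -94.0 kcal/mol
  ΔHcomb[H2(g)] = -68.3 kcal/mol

ΔH° = -54.3 kcal/mol

With combustion enthalpies, reactants minus products:
= [1·(-310.6)] − [2·(-94.0) + 1·(-68.3)]
= -54.3 kcal/mol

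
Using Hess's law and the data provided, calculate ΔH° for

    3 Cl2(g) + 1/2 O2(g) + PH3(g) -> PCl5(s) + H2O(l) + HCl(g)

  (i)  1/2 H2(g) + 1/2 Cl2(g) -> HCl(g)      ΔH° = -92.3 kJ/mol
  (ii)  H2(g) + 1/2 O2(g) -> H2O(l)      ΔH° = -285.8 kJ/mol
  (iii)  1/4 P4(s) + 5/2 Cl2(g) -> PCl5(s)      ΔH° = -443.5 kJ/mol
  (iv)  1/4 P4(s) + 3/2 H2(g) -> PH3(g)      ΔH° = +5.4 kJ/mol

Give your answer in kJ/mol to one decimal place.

(i) as written (HCl(g) already on the product side): -92.3 kJ/mol
(ii) as written (H2O(l) already on the product side): -285.8 kJ/mol
(iii) as written (PCl5(s) already on the product side): -443.5 kJ/mol
(iv) reversed (reverse to put PH3(g) on the reactant side): -5.4 kJ/mol
Summing the manipulated equations, ΔH° = (-92.3) + (-285.8) + (-443.5) + (-5.4) = -827.0 kJ/mol

ΔH° = -827.0 kJ/mol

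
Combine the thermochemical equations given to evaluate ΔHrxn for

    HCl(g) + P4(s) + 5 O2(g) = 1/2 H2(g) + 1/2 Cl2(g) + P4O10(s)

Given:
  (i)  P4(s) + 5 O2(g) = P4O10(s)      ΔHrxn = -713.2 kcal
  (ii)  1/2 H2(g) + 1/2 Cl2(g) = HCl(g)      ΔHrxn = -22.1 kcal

ΔHrxn = -691.1 kcal

(i) as written: -713.2 kcal
(ii) reversed: +22.1 kcal
Summing the manipulated equations, ΔHrxn = (-713.2) + (+22.1) = -691.1 kcal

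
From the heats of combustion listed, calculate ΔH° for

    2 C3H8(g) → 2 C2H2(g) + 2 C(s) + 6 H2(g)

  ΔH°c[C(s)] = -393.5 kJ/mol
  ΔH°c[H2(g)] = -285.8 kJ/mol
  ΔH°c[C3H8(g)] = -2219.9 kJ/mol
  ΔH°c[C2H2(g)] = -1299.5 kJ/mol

ΔH° = 661.0 kJ/mol

Using ΔH = Σ nΔHc°(reactants) − Σ nΔHc°(products):
= [2·(-2219.9)] − [2·(-1299.5) + 2·(-393.5) + 6·(-285.8)]
= 661.0 kJ/mol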